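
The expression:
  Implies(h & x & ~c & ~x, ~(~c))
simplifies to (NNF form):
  True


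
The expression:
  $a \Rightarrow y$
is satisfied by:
  {y: True, a: False}
  {a: False, y: False}
  {a: True, y: True}


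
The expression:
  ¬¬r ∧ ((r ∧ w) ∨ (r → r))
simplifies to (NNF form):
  r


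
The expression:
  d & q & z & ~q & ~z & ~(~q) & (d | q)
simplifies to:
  False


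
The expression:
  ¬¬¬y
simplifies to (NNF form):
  ¬y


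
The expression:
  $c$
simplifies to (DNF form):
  $c$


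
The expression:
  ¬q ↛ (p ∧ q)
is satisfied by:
  {q: False}


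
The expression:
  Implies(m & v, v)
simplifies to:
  True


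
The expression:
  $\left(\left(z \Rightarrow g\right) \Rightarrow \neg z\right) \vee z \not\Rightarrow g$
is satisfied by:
  {g: False, z: False}
  {z: True, g: False}
  {g: True, z: False}


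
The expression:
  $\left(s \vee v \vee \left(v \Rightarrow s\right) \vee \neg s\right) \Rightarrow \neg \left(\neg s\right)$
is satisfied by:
  {s: True}


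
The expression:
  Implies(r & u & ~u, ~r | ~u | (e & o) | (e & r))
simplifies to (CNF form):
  True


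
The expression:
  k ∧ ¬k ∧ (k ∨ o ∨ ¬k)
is never true.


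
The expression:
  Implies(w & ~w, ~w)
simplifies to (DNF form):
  True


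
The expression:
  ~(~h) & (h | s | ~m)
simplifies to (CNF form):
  h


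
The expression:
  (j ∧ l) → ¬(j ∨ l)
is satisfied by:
  {l: False, j: False}
  {j: True, l: False}
  {l: True, j: False}


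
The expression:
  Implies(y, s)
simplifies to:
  s | ~y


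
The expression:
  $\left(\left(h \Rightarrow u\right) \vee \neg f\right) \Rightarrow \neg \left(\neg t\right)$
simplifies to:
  $t \vee \left(f \wedge h \wedge \neg u\right)$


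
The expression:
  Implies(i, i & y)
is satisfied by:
  {y: True, i: False}
  {i: False, y: False}
  {i: True, y: True}


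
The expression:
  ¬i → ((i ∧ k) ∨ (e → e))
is always true.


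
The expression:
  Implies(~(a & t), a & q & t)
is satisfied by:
  {t: True, a: True}


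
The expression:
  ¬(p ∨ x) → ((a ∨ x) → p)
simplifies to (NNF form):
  p ∨ x ∨ ¬a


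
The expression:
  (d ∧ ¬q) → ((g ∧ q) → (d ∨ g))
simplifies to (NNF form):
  True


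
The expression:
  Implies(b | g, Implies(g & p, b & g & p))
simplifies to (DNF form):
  b | ~g | ~p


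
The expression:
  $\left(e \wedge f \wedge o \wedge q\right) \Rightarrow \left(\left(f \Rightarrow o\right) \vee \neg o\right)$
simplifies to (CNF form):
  $\text{True}$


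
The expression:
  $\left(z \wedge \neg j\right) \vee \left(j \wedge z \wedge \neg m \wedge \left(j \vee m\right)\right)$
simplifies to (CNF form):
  $z \wedge \left(\neg j \vee \neg m\right)$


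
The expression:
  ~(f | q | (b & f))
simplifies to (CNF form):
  ~f & ~q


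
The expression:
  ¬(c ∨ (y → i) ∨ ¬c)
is never true.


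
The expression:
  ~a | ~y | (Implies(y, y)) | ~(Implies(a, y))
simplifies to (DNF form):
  True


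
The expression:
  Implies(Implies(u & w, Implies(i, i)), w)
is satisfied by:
  {w: True}


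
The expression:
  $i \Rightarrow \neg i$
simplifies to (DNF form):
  $\neg i$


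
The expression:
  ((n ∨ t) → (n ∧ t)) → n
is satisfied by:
  {n: True, t: True}
  {n: True, t: False}
  {t: True, n: False}


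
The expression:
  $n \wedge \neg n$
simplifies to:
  $\text{False}$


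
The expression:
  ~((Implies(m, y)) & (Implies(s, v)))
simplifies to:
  (m | s) & (m | ~v) & (s | ~y) & (~v | ~y)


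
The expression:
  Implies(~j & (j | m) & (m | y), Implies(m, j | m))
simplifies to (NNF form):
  True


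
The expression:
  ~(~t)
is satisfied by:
  {t: True}


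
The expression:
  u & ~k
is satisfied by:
  {u: True, k: False}


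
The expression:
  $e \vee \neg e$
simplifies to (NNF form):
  $\text{True}$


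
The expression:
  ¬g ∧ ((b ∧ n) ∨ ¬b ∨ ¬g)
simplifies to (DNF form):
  ¬g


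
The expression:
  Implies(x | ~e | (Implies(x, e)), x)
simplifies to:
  x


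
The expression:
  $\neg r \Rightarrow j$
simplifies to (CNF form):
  $j \vee r$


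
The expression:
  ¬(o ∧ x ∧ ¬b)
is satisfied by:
  {b: True, o: False, x: False}
  {o: False, x: False, b: False}
  {b: True, x: True, o: False}
  {x: True, o: False, b: False}
  {b: True, o: True, x: False}
  {o: True, b: False, x: False}
  {b: True, x: True, o: True}


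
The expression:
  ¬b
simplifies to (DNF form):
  ¬b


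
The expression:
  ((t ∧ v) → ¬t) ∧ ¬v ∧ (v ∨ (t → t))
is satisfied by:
  {v: False}


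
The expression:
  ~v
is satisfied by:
  {v: False}


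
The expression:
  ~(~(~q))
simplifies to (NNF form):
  ~q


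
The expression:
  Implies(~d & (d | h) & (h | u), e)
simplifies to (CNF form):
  d | e | ~h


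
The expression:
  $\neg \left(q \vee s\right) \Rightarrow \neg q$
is always true.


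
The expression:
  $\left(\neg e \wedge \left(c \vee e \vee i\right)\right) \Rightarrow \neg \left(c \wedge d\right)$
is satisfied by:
  {e: True, c: False, d: False}
  {c: False, d: False, e: False}
  {d: True, e: True, c: False}
  {d: True, c: False, e: False}
  {e: True, c: True, d: False}
  {c: True, e: False, d: False}
  {d: True, c: True, e: True}


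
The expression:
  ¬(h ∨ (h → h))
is never true.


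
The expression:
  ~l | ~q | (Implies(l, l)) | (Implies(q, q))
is always true.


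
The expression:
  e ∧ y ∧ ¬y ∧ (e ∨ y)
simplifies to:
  False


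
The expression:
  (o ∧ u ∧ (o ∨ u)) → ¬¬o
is always true.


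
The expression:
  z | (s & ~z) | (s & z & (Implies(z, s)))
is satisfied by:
  {z: True, s: True}
  {z: True, s: False}
  {s: True, z: False}


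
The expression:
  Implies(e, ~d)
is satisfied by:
  {e: False, d: False}
  {d: True, e: False}
  {e: True, d: False}


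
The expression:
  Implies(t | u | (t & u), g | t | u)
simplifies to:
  True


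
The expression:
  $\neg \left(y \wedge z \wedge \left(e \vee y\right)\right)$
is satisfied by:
  {z: False, y: False}
  {y: True, z: False}
  {z: True, y: False}


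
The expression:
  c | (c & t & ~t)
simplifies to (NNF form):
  c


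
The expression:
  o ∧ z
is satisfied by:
  {z: True, o: True}


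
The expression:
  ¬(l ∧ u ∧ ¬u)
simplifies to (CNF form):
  True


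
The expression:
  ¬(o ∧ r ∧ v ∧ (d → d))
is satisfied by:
  {v: False, o: False, r: False}
  {r: True, v: False, o: False}
  {o: True, v: False, r: False}
  {r: True, o: True, v: False}
  {v: True, r: False, o: False}
  {r: True, v: True, o: False}
  {o: True, v: True, r: False}


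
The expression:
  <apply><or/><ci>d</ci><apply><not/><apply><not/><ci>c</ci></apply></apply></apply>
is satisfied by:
  {d: True, c: True}
  {d: True, c: False}
  {c: True, d: False}


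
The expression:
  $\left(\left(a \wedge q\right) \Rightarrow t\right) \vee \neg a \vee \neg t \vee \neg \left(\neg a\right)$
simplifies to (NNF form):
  $\text{True}$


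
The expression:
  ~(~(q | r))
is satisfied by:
  {r: True, q: True}
  {r: True, q: False}
  {q: True, r: False}


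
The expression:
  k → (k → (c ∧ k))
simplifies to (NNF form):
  c ∨ ¬k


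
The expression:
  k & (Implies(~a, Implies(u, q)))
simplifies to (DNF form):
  (a & k) | (k & q) | (k & ~u)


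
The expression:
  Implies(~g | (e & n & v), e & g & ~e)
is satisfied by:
  {g: True, v: False, n: False, e: False}
  {e: True, g: True, v: False, n: False}
  {n: True, g: True, v: False, e: False}
  {e: True, n: True, g: True, v: False}
  {v: True, g: True, e: False, n: False}
  {e: True, v: True, g: True, n: False}
  {n: True, v: True, g: True, e: False}


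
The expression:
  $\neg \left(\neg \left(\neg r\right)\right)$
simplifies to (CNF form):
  $\neg r$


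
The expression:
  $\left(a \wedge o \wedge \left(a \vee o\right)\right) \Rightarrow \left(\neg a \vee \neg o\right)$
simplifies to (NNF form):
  $\neg a \vee \neg o$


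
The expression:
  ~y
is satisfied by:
  {y: False}


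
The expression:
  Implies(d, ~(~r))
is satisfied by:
  {r: True, d: False}
  {d: False, r: False}
  {d: True, r: True}


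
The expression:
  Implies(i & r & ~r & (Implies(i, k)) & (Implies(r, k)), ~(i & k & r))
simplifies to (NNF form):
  True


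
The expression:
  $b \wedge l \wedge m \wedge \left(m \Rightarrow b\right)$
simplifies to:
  $b \wedge l \wedge m$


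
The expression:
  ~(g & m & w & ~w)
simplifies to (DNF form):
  True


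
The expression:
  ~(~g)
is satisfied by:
  {g: True}


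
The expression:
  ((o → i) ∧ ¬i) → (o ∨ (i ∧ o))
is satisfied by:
  {i: True, o: True}
  {i: True, o: False}
  {o: True, i: False}


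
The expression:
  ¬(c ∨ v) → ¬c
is always true.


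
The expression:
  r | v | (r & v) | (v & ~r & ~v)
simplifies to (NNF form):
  r | v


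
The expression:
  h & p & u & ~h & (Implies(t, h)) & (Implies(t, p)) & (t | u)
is never true.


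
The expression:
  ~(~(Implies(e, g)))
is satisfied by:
  {g: True, e: False}
  {e: False, g: False}
  {e: True, g: True}


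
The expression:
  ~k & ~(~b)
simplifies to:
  b & ~k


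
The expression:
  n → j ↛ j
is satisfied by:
  {n: False}


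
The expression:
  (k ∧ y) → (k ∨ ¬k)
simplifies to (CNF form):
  True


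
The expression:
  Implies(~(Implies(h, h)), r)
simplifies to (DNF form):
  True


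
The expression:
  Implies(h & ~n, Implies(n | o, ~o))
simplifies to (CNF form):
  n | ~h | ~o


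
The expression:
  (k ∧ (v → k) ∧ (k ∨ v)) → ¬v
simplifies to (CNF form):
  ¬k ∨ ¬v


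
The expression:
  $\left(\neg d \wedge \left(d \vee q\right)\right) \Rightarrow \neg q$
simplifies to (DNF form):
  $d \vee \neg q$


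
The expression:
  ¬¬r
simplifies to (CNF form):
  r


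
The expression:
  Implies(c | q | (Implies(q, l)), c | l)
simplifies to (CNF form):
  c | l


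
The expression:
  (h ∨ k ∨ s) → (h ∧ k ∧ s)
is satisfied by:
  {h: False, s: False, k: False}
  {s: True, k: True, h: True}


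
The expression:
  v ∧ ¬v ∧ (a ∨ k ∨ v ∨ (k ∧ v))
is never true.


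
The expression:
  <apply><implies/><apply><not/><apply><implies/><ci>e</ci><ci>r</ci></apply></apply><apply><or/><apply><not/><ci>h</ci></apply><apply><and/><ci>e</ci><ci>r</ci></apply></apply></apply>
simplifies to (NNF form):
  <apply><or/><ci>r</ci><apply><not/><ci>e</ci></apply><apply><not/><ci>h</ci></apply></apply>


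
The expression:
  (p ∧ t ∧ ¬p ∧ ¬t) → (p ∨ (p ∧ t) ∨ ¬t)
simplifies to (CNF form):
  True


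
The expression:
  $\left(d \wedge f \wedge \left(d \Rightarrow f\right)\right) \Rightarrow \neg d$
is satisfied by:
  {d: False, f: False}
  {f: True, d: False}
  {d: True, f: False}


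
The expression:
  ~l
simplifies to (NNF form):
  ~l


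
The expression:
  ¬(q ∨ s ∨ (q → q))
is never true.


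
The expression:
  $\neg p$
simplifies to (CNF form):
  $\neg p$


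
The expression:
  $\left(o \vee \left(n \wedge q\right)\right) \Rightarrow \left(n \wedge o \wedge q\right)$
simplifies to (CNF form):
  $\left(n \vee \neg o\right) \wedge \left(o \vee \neg o\right) \wedge \left(q \vee \neg o\right) \wedge \left(n \vee \neg n \vee \neg o\right) \wedge \left(n \vee \neg n \vee \neg q\right) \wedge \left(n \vee \neg o \vee \neg q\right) \wedge \left(o \vee \neg n \vee \neg o\right) \wedge \left(o \vee \neg n \vee \neg q\right) \wedge \left(o \vee \neg o \vee \neg q\right) \wedge \left(q \vee \neg n \vee \neg o\right) \wedge \left(q \vee \neg n \vee \neg q\right) \wedge \left(q \vee \neg o \vee \neg q\right)$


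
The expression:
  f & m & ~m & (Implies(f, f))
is never true.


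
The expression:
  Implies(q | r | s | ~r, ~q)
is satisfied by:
  {q: False}


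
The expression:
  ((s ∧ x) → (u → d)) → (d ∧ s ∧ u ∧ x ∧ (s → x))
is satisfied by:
  {u: True, s: True, x: True}


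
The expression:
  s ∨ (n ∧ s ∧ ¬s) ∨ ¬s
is always true.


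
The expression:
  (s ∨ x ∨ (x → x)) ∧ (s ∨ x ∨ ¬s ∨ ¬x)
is always true.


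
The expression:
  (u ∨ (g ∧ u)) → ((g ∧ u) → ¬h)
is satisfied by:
  {h: False, u: False, g: False}
  {g: True, h: False, u: False}
  {u: True, h: False, g: False}
  {g: True, u: True, h: False}
  {h: True, g: False, u: False}
  {g: True, h: True, u: False}
  {u: True, h: True, g: False}


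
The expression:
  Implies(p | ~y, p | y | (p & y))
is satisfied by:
  {y: True, p: True}
  {y: True, p: False}
  {p: True, y: False}


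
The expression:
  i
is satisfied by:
  {i: True}


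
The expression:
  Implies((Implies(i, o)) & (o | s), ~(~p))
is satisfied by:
  {i: True, p: True, o: False, s: False}
  {p: True, o: False, s: False, i: False}
  {i: True, p: True, s: True, o: False}
  {p: True, s: True, o: False, i: False}
  {p: True, i: True, o: True, s: False}
  {p: True, o: True, s: False, i: False}
  {i: True, p: True, s: True, o: True}
  {p: True, s: True, o: True, i: False}
  {i: True, o: False, s: False, p: False}
  {i: False, o: False, s: False, p: False}
  {i: True, s: True, o: False, p: False}


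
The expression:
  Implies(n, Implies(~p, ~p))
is always true.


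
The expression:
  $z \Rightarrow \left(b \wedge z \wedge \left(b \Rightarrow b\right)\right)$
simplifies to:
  $b \vee \neg z$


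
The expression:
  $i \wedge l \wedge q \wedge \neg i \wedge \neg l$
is never true.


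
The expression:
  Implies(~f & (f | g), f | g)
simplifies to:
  True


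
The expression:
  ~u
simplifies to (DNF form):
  ~u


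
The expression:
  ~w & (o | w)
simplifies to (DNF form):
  o & ~w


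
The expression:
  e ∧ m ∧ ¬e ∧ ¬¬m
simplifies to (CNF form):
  False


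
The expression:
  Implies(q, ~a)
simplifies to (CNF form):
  ~a | ~q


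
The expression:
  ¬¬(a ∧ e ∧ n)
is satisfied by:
  {a: True, e: True, n: True}


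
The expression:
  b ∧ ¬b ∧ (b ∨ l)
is never true.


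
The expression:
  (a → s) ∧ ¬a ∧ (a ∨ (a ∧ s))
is never true.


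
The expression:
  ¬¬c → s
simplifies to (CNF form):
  s ∨ ¬c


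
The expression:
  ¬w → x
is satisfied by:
  {x: True, w: True}
  {x: True, w: False}
  {w: True, x: False}


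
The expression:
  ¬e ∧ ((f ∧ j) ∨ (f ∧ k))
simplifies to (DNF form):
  (f ∧ j ∧ ¬e) ∨ (f ∧ k ∧ ¬e)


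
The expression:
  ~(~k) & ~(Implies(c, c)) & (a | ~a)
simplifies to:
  False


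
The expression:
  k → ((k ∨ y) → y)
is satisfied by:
  {y: True, k: False}
  {k: False, y: False}
  {k: True, y: True}


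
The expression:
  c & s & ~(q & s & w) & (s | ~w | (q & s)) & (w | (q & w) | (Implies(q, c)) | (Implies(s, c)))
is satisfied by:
  {c: True, s: True, w: False, q: False}
  {c: True, q: True, s: True, w: False}
  {c: True, w: True, s: True, q: False}


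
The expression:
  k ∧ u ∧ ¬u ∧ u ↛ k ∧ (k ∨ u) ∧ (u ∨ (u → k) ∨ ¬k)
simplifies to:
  False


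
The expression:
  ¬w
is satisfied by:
  {w: False}


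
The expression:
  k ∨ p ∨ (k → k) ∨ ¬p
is always true.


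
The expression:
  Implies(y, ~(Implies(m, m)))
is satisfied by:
  {y: False}


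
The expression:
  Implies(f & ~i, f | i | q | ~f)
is always true.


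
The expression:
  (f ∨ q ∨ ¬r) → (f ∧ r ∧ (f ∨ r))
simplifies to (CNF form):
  r ∧ (f ∨ ¬q)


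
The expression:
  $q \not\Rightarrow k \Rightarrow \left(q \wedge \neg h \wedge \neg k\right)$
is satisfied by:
  {k: True, h: False, q: False}
  {h: False, q: False, k: False}
  {k: True, q: True, h: False}
  {q: True, h: False, k: False}
  {k: True, h: True, q: False}
  {h: True, k: False, q: False}
  {k: True, q: True, h: True}


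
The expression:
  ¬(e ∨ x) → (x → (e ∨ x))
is always true.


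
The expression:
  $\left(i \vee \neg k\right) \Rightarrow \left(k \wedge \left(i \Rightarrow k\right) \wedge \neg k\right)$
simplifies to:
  $k \wedge \neg i$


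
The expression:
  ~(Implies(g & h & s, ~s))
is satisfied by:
  {h: True, s: True, g: True}


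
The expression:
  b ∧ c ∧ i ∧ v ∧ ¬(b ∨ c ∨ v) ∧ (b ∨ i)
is never true.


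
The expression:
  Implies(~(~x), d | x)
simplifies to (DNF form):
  True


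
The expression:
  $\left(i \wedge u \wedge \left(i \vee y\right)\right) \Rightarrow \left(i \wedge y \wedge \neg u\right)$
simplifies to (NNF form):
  $\neg i \vee \neg u$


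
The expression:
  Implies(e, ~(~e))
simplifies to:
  True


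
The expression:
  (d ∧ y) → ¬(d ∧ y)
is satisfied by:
  {d: False, y: False}
  {y: True, d: False}
  {d: True, y: False}


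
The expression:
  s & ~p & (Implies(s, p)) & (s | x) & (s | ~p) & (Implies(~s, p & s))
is never true.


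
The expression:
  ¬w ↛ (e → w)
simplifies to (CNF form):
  e ∧ ¬w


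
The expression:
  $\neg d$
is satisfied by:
  {d: False}


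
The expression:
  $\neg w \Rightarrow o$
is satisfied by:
  {o: True, w: True}
  {o: True, w: False}
  {w: True, o: False}


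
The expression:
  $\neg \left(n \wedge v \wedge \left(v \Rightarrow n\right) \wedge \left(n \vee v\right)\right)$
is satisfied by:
  {v: False, n: False}
  {n: True, v: False}
  {v: True, n: False}


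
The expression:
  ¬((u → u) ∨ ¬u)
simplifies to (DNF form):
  False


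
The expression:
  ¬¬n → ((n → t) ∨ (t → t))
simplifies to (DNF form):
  True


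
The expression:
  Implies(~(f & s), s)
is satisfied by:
  {s: True}


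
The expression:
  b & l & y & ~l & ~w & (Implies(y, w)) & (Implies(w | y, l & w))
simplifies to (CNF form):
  False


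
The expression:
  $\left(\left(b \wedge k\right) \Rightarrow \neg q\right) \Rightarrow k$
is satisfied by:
  {k: True}


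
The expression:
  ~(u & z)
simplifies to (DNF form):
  ~u | ~z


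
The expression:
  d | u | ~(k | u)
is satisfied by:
  {d: True, u: True, k: False}
  {d: True, k: False, u: False}
  {u: True, k: False, d: False}
  {u: False, k: False, d: False}
  {d: True, u: True, k: True}
  {d: True, k: True, u: False}
  {u: True, k: True, d: False}


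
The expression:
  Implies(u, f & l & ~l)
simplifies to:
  ~u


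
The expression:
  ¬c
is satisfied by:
  {c: False}


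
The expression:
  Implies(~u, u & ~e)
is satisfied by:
  {u: True}


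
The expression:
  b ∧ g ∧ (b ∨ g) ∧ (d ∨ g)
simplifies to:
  b ∧ g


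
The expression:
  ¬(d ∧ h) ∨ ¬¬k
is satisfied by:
  {k: True, h: False, d: False}
  {h: False, d: False, k: False}
  {d: True, k: True, h: False}
  {d: True, h: False, k: False}
  {k: True, h: True, d: False}
  {h: True, k: False, d: False}
  {d: True, h: True, k: True}


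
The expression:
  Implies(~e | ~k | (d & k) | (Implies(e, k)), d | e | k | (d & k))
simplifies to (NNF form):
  d | e | k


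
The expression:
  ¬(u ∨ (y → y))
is never true.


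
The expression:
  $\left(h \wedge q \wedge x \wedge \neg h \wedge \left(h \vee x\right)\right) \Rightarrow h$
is always true.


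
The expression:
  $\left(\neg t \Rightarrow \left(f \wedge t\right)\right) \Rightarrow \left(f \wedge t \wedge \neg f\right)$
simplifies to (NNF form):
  $\neg t$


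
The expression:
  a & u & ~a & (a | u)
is never true.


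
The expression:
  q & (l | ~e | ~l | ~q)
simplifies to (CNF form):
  q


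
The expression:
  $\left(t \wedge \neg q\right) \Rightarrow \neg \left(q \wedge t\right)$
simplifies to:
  $\text{True}$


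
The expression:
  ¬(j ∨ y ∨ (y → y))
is never true.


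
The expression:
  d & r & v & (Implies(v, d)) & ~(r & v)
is never true.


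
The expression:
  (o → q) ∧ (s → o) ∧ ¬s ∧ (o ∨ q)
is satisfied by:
  {q: True, s: False}


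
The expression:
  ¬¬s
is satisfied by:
  {s: True}


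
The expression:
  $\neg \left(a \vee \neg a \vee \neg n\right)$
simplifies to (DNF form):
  $\text{False}$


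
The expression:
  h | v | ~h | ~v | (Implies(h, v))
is always true.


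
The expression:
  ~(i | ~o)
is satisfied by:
  {o: True, i: False}


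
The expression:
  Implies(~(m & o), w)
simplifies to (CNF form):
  (m | w) & (o | w)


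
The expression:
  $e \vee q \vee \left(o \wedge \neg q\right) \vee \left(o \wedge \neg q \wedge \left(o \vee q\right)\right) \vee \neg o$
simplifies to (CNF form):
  $\text{True}$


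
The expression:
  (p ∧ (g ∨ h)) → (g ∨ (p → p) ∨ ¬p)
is always true.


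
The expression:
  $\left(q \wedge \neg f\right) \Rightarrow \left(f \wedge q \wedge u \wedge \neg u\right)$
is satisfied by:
  {f: True, q: False}
  {q: False, f: False}
  {q: True, f: True}


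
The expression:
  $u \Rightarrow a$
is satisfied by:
  {a: True, u: False}
  {u: False, a: False}
  {u: True, a: True}


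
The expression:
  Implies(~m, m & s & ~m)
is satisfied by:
  {m: True}


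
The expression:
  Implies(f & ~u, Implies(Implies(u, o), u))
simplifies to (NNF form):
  u | ~f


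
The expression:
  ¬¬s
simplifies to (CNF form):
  s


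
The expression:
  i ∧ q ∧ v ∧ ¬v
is never true.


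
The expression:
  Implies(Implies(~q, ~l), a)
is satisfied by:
  {a: True, l: True, q: False}
  {a: True, l: False, q: False}
  {a: True, q: True, l: True}
  {a: True, q: True, l: False}
  {l: True, q: False, a: False}


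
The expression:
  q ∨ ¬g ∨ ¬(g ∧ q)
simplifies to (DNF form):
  True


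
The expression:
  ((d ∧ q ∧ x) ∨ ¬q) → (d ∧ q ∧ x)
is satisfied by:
  {q: True}


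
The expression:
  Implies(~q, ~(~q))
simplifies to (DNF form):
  q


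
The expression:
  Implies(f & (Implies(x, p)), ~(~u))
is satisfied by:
  {u: True, x: True, p: False, f: False}
  {u: True, x: False, p: False, f: False}
  {u: True, p: True, x: True, f: False}
  {u: True, p: True, x: False, f: False}
  {x: True, u: False, p: False, f: False}
  {x: False, u: False, p: False, f: False}
  {p: True, x: True, u: False, f: False}
  {p: True, x: False, u: False, f: False}
  {f: True, u: True, x: True, p: False}
  {f: True, u: True, x: False, p: False}
  {f: True, u: True, p: True, x: True}
  {f: True, u: True, p: True, x: False}
  {f: True, x: True, p: False, u: False}


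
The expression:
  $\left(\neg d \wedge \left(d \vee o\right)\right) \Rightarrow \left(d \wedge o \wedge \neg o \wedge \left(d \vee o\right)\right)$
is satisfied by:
  {d: True, o: False}
  {o: False, d: False}
  {o: True, d: True}


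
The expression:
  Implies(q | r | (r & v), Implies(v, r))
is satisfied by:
  {r: True, v: False, q: False}
  {v: False, q: False, r: False}
  {r: True, q: True, v: False}
  {q: True, v: False, r: False}
  {r: True, v: True, q: False}
  {v: True, r: False, q: False}
  {r: True, q: True, v: True}


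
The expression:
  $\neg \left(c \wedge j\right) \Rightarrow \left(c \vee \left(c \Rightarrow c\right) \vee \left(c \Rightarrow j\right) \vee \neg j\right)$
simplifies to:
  $\text{True}$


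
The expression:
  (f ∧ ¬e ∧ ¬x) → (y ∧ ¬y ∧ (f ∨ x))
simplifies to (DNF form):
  e ∨ x ∨ ¬f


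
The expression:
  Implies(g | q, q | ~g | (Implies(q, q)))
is always true.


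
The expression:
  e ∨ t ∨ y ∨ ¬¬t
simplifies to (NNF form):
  e ∨ t ∨ y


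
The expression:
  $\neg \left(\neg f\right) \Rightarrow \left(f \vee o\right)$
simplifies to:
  $\text{True}$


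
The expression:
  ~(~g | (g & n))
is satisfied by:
  {g: True, n: False}


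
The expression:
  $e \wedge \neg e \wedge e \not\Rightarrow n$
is never true.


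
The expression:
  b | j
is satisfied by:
  {b: True, j: True}
  {b: True, j: False}
  {j: True, b: False}


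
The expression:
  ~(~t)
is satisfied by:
  {t: True}


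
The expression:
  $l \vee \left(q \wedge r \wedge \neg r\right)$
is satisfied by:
  {l: True}


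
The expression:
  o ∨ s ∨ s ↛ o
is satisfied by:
  {o: True, s: True}
  {o: True, s: False}
  {s: True, o: False}


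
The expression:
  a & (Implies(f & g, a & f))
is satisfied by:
  {a: True}


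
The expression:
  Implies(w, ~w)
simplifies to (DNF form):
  ~w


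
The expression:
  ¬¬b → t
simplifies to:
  t ∨ ¬b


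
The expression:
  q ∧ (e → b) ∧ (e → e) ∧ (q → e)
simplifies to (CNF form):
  b ∧ e ∧ q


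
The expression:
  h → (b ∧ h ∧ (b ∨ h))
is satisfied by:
  {b: True, h: False}
  {h: False, b: False}
  {h: True, b: True}


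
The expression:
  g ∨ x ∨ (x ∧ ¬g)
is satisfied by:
  {x: True, g: True}
  {x: True, g: False}
  {g: True, x: False}


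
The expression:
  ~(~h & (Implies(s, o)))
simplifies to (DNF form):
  h | (s & ~o)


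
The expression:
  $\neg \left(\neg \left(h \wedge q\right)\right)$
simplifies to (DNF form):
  $h \wedge q$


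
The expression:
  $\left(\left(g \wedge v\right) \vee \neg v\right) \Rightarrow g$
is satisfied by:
  {v: True, g: True}
  {v: True, g: False}
  {g: True, v: False}


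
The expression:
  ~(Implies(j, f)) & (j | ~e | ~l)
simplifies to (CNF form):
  j & ~f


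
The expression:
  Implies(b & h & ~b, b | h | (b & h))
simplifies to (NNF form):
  True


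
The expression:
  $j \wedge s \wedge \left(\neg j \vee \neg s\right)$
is never true.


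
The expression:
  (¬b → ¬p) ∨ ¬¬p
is always true.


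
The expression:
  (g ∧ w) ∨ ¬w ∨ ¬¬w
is always true.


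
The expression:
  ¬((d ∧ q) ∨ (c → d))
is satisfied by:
  {c: True, d: False}


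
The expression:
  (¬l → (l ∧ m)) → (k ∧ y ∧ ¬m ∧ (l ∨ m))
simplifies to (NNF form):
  (k ∧ y ∧ ¬m) ∨ ¬l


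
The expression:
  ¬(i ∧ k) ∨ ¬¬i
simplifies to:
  True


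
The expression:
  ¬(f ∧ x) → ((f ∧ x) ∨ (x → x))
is always true.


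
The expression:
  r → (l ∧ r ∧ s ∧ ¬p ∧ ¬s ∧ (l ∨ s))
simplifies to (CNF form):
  ¬r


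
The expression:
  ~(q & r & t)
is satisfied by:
  {t: False, r: False, q: False}
  {q: True, t: False, r: False}
  {r: True, t: False, q: False}
  {q: True, r: True, t: False}
  {t: True, q: False, r: False}
  {q: True, t: True, r: False}
  {r: True, t: True, q: False}


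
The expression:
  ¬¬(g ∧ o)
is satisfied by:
  {g: True, o: True}


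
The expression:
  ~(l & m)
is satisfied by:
  {l: False, m: False}
  {m: True, l: False}
  {l: True, m: False}


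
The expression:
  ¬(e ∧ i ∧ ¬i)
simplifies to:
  True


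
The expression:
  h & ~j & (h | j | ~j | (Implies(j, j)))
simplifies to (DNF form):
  h & ~j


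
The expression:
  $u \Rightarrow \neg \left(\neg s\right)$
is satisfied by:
  {s: True, u: False}
  {u: False, s: False}
  {u: True, s: True}


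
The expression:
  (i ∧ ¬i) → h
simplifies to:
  True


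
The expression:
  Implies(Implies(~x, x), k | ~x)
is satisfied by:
  {k: True, x: False}
  {x: False, k: False}
  {x: True, k: True}


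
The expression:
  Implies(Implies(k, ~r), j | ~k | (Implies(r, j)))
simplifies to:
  True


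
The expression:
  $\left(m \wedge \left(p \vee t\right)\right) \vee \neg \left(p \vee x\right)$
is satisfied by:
  {t: True, m: True, p: False, x: False}
  {m: True, t: False, p: False, x: False}
  {x: True, t: True, m: True, p: False}
  {t: True, p: True, m: True, x: False}
  {p: True, m: True, x: False, t: False}
  {x: True, p: True, m: True, t: True}
  {x: True, p: True, m: True, t: False}
  {t: True, x: False, m: False, p: False}
  {x: False, m: False, p: False, t: False}


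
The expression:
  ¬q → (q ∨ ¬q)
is always true.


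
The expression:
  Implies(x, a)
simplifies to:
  a | ~x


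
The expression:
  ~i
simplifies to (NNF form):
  ~i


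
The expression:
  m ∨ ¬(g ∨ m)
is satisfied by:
  {m: True, g: False}
  {g: False, m: False}
  {g: True, m: True}


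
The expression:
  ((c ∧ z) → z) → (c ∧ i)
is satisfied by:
  {c: True, i: True}


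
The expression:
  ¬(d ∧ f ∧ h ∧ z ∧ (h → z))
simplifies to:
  ¬d ∨ ¬f ∨ ¬h ∨ ¬z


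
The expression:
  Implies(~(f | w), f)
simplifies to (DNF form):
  f | w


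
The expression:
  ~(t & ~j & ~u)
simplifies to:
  j | u | ~t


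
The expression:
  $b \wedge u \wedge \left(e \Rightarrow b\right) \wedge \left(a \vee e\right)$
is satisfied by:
  {a: True, e: True, u: True, b: True}
  {a: True, u: True, b: True, e: False}
  {e: True, u: True, b: True, a: False}


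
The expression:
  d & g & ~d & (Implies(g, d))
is never true.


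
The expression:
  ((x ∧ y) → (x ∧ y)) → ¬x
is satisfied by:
  {x: False}


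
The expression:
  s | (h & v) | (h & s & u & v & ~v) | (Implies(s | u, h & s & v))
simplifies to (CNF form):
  (h | s | ~u) & (s | v | ~u)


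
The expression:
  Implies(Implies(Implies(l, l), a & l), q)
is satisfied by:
  {q: True, l: False, a: False}
  {l: False, a: False, q: False}
  {a: True, q: True, l: False}
  {a: True, l: False, q: False}
  {q: True, l: True, a: False}
  {l: True, q: False, a: False}
  {a: True, l: True, q: True}


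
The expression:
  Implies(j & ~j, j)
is always true.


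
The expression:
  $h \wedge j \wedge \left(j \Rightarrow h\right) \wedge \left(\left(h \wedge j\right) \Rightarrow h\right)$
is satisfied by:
  {h: True, j: True}


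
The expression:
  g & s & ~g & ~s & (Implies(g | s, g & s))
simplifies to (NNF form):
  False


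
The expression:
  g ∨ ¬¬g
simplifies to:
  g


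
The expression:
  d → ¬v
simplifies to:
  ¬d ∨ ¬v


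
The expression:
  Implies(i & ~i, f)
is always true.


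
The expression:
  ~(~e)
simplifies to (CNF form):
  e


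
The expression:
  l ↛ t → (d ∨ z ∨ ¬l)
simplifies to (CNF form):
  d ∨ t ∨ z ∨ ¬l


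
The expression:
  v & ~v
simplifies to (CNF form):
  False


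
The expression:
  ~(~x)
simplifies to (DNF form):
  x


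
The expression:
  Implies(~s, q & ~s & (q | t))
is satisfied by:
  {q: True, s: True}
  {q: True, s: False}
  {s: True, q: False}


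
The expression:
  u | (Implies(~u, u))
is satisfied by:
  {u: True}


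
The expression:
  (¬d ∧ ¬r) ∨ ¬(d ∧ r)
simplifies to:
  ¬d ∨ ¬r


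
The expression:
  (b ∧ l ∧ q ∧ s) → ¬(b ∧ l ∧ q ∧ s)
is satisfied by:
  {l: False, q: False, b: False, s: False}
  {s: True, l: False, q: False, b: False}
  {b: True, l: False, q: False, s: False}
  {s: True, b: True, l: False, q: False}
  {q: True, s: False, l: False, b: False}
  {s: True, q: True, l: False, b: False}
  {b: True, q: True, s: False, l: False}
  {s: True, b: True, q: True, l: False}
  {l: True, b: False, q: False, s: False}
  {s: True, l: True, b: False, q: False}
  {b: True, l: True, s: False, q: False}
  {s: True, b: True, l: True, q: False}
  {q: True, l: True, b: False, s: False}
  {s: True, q: True, l: True, b: False}
  {b: True, q: True, l: True, s: False}


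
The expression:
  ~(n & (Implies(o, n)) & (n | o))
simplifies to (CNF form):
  ~n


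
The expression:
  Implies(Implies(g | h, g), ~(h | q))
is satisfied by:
  {q: False, h: False, g: False}
  {g: True, q: False, h: False}
  {h: True, q: False, g: False}
  {h: True, q: True, g: False}


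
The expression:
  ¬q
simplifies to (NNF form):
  ¬q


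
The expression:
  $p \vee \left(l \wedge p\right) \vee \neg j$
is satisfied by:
  {p: True, j: False}
  {j: False, p: False}
  {j: True, p: True}


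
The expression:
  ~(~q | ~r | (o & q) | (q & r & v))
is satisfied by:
  {r: True, q: True, v: False, o: False}


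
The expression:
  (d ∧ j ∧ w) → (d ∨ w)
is always true.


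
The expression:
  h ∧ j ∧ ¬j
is never true.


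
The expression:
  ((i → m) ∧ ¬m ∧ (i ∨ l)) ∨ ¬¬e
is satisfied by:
  {l: True, e: True, i: False, m: False}
  {e: True, i: False, m: False, l: False}
  {l: True, e: True, m: True, i: False}
  {e: True, m: True, i: False, l: False}
  {e: True, l: True, i: True, m: False}
  {e: True, i: True, m: False, l: False}
  {l: True, e: True, m: True, i: True}
  {e: True, m: True, i: True, l: False}
  {l: True, i: False, m: False, e: False}


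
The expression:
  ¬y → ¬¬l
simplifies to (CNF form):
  l ∨ y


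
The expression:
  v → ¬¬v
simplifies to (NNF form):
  True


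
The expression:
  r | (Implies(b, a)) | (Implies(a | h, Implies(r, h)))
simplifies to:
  True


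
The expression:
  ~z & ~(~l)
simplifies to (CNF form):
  l & ~z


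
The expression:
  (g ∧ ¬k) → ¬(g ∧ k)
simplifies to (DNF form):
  True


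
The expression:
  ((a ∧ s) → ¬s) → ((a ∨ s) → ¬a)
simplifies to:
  s ∨ ¬a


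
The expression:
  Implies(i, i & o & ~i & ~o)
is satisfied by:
  {i: False}


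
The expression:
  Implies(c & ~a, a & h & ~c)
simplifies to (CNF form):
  a | ~c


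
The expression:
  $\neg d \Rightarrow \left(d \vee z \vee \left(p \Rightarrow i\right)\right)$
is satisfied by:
  {i: True, d: True, z: True, p: False}
  {i: True, d: True, p: False, z: False}
  {i: True, z: True, p: False, d: False}
  {i: True, p: False, z: False, d: False}
  {d: True, z: True, p: False, i: False}
  {d: True, p: False, z: False, i: False}
  {z: True, d: False, p: False, i: False}
  {d: False, p: False, z: False, i: False}
  {d: True, i: True, p: True, z: True}
  {d: True, i: True, p: True, z: False}
  {i: True, p: True, z: True, d: False}
  {i: True, p: True, d: False, z: False}
  {z: True, p: True, d: True, i: False}
  {p: True, d: True, i: False, z: False}
  {p: True, z: True, i: False, d: False}


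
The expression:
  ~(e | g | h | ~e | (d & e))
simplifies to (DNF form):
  False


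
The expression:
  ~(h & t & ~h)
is always true.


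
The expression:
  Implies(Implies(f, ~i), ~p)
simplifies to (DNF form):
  ~p | (f & i)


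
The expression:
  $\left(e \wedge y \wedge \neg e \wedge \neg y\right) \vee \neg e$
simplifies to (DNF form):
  $\neg e$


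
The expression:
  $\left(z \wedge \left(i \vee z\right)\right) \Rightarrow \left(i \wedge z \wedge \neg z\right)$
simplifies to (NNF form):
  $\neg z$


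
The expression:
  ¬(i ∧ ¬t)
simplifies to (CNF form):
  t ∨ ¬i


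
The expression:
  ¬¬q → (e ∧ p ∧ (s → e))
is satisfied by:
  {e: True, p: True, q: False}
  {e: True, p: False, q: False}
  {p: True, e: False, q: False}
  {e: False, p: False, q: False}
  {q: True, e: True, p: True}


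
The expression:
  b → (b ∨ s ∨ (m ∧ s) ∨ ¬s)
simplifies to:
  True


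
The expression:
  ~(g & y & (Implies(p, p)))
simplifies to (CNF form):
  ~g | ~y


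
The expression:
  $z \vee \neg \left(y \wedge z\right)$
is always true.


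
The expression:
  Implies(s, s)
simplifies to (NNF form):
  True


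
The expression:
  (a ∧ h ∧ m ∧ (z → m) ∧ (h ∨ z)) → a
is always true.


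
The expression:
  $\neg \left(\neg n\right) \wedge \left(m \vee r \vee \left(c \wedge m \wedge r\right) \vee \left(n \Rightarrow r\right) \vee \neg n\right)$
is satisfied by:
  {r: True, m: True, n: True}
  {r: True, n: True, m: False}
  {m: True, n: True, r: False}


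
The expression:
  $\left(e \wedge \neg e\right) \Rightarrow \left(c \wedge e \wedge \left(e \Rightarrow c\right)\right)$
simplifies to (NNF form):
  $\text{True}$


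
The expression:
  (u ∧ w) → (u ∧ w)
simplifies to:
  True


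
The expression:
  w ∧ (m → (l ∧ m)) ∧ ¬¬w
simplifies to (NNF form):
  w ∧ (l ∨ ¬m)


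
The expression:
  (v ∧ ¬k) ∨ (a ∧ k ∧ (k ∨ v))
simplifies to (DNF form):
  (a ∧ k) ∨ (v ∧ ¬k)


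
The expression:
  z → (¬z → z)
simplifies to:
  True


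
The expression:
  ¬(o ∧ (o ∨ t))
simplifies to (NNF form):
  ¬o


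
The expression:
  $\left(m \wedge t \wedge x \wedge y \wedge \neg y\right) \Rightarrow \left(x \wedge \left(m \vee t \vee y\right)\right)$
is always true.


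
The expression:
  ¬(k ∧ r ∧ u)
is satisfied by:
  {u: False, k: False, r: False}
  {r: True, u: False, k: False}
  {k: True, u: False, r: False}
  {r: True, k: True, u: False}
  {u: True, r: False, k: False}
  {r: True, u: True, k: False}
  {k: True, u: True, r: False}


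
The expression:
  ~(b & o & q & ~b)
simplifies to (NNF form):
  True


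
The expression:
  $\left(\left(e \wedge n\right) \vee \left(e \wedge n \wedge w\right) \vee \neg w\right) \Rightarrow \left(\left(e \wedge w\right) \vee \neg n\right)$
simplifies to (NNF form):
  $w \vee \neg n$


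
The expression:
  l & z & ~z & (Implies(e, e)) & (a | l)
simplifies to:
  False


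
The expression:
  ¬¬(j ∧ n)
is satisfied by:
  {j: True, n: True}


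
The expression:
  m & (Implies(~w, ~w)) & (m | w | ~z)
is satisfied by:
  {m: True}


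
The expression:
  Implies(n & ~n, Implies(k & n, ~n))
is always true.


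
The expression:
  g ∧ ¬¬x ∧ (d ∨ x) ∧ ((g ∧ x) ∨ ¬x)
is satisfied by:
  {x: True, g: True}


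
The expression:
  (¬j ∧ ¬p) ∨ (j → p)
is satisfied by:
  {p: True, j: False}
  {j: False, p: False}
  {j: True, p: True}


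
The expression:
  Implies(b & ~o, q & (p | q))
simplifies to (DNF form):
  o | q | ~b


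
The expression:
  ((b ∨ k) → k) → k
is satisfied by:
  {b: True, k: True}
  {b: True, k: False}
  {k: True, b: False}


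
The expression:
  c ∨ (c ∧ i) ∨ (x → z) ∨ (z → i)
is always true.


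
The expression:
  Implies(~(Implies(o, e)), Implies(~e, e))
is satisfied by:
  {e: True, o: False}
  {o: False, e: False}
  {o: True, e: True}


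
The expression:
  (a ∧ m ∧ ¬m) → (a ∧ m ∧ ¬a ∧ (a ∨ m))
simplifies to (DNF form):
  True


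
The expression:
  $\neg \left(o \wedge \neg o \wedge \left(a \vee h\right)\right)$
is always true.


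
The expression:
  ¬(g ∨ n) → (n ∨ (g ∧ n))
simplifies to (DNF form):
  g ∨ n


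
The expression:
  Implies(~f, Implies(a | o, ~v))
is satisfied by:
  {f: True, o: False, v: False, a: False}
  {a: True, f: True, o: False, v: False}
  {f: True, o: True, a: False, v: False}
  {a: True, f: True, o: True, v: False}
  {a: False, o: False, f: False, v: False}
  {a: True, o: False, f: False, v: False}
  {o: True, a: False, f: False, v: False}
  {a: True, o: True, f: False, v: False}
  {v: True, f: True, a: False, o: False}
  {v: True, a: True, f: True, o: False}
  {v: True, f: True, o: True, a: False}
  {v: True, a: True, f: True, o: True}
  {v: True, a: False, o: False, f: False}
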